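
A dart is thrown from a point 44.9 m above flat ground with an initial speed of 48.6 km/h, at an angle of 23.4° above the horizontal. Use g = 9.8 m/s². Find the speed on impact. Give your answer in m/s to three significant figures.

Convert: 48.6 km/h = 48.6/3.6 = 13.50 m/s.
Components: vₓ = 13.50 cos 23.4° = 12.39 m/s, v_y0 = 13.50 sin 23.4° = 5.361 m/s.
The projectile lands when y = 44.9 + (5.361) t − ½·9.80·t² = 0. Positive root: t = (5.361 + √(5.361² + 2·9.80·44.9)) / 9.80 = (5.361 + 30.15) / 9.80 = 3.623 s.
Vertical velocity at impact: v_y = v_y0 − g t = 5.361 − 9.80 × 3.623 = −30.15 m/s.
Speed: |v| = √(vₓ² + v_y²) = √(12.39² + 30.15²) = 32.59 m/s.

32.6 m/s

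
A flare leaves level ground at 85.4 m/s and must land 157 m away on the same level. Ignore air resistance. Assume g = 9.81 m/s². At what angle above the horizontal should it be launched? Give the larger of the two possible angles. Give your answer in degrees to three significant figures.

83.9°

From R = (v₀²/g) sin 2θ: sin 2θ = 9.81 × 157 / 7293.2 = 0.2112.
2θ = 12.19° or 180° − 12.19° = 167.8°, so θ = 6.096° or 83.90°.
The larger angle is 83.90°.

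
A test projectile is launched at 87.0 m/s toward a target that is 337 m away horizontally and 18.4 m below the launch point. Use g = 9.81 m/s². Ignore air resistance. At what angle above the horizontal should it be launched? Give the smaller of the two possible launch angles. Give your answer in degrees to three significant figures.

Trajectory: y = x tanθ − g x² (1 + tan²θ)/(2v₀²). With x = 337, y = −18.4, v₀ = 87.0, g = 9.81:
73.60 tan²θ − 337 tanθ + (55.20) = 0.
tanθ = [337 ± √(337² − 4 × 73.60 × (55.20))] / (2 × 73.60) = (337 ± 312.0) / 147.2, giving tanθ = 0.1701 or 4.409.
θ = 9.654° or 77.22°; the smaller is 9.654°.

9.65°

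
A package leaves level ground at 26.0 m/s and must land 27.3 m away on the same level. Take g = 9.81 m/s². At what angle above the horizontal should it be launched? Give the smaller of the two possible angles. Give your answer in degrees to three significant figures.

From R = (v₀²/g) sin 2θ: sin 2θ = 9.81 × 27.3 / 676.00 = 0.3962.
2θ = 23.34° or 180° − 23.34° = 156.7°, so θ = 11.67° or 78.33°.
The smaller angle is 11.67°.

11.7°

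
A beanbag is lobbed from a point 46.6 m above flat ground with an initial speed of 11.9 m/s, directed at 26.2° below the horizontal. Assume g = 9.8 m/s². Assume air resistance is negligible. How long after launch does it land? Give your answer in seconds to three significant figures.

2.59 s

Resolve: vₓ = 11.90 cos 26.2° = 10.68 m/s and v_y0 = −5.254 m/s (downward).
With up positive and y = 0 at the ground: y(t) = 46.6 + (−5.254) t − 4.900 t². Setting y = 0 and taking the positive root: t = [−5.254 + √(5.254² + 2·9.80·46.6)] / 9.80 = (−5.254 + 30.68) / 9.80 = 2.594 s.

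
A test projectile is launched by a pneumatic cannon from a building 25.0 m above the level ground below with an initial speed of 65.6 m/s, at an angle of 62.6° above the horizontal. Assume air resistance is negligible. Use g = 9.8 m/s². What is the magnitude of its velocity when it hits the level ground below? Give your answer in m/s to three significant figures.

Resolve: vₓ = 65.60 cos 62.6° = 30.19 m/s and v_y0 = 65.60 sin 62.6° = 58.24 m/s.
The projectile lands when y = 25.0 + (58.24) t − ½·9.80·t² = 0. Positive root: t = (58.24 + √(58.24² + 2·9.80·25.0)) / 9.80 = (58.24 + 62.31) / 9.80 = 12.30 s.
Vertical velocity at impact: v_y = v_y0 − g t = 58.24 − 9.80 × 12.30 = −62.31 m/s.
Speed: |v| = √(vₓ² + v_y²) = √(30.19² + 62.31²) = 69.23 m/s.

69.2 m/s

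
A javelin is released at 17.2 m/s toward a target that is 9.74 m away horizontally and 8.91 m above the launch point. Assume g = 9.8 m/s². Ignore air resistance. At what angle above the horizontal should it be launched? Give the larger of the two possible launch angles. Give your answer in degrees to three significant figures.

78.3°

Trajectory: y = x tanθ − g x² (1 + tan²θ)/(2v₀²). With x = 9.74, y = 8.91, v₀ = 17.2, g = 9.80:
1.571 tan²θ − 9.74 tanθ + (10.48) = 0.
tanθ = [9.74 ± √(9.74² − 4 × 1.571 × (10.48))] / (2 × 1.571) = (9.74 ± 5.384) / 3.143, giving tanθ = 1.386 or 4.813.
θ = 54.19° or 78.26°; the larger is 78.26°.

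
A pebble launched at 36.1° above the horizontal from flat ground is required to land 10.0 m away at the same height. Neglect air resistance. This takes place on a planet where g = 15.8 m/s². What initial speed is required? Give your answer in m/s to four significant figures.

On level ground R = v₀² sin 2θ / g ⇒ v₀ = √(gR / sin 2θ).
v₀ = √(15.8 × 10.0 / sin 72.20°) = √(158.0 / 0.9521) = √165.94 = 12.88 m/s.

12.88 m/s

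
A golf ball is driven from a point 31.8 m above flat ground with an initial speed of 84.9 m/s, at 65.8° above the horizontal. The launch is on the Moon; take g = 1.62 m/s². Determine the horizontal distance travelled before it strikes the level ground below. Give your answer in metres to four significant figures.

3341 m

vₓ = 84.90 cos 65.8° = 34.80 m/s; v_y0 = 84.90 sin 65.8° = 77.44 m/s.
With up positive and y = 0 at the ground: y(t) = 31.8 + (77.44) t − 0.8100 t². Setting y = 0 and taking the positive root: t = [77.44 + √(77.44² + 2·1.62·31.8)] / 1.62 = (77.44 + 78.10) / 1.62 = 96.01 s.
Horizontal distance: R = vₓ t = 34.80 × 96.01 = 3341 m.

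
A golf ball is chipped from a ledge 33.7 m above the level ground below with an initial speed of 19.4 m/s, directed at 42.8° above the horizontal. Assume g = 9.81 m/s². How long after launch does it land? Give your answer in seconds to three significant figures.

vₓ = 19.40 cos 42.8° = 14.23 m/s; v_y0 = 19.40 sin 42.8° = 13.18 m/s.
With up positive and y = 0 at the ground: y(t) = 33.7 + (13.18) t − 4.905 t². Setting y = 0 and taking the positive root: t = [13.18 + √(13.18² + 2·9.81·33.7)] / 9.81 = (13.18 + 28.90) / 9.81 = 4.289 s.

4.29 s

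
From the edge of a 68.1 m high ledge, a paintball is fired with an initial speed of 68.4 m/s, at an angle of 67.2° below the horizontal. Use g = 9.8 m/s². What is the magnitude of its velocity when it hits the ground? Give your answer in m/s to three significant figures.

Components: vₓ = 68.40 cos 67.2° = 26.51 m/s, v_y0 = −63.06 m/s (downward).
With up positive and y = 0 at the ground: y(t) = 68.1 + (−63.06) t − 4.900 t². Setting y = 0 and taking the positive root: t = [−63.06 + √(63.06² + 2·9.80·68.1)] / 9.80 = (−63.06 + 72.87) / 9.80 = 1.002 s.
Vertical velocity at impact: v_y = v_y0 − g t = −63.06 − 9.80 × 1.002 = −72.87 m/s.
Speed: |v| = √(vₓ² + v_y²) = √(26.51² + 72.87²) = 77.55 m/s.

77.5 m/s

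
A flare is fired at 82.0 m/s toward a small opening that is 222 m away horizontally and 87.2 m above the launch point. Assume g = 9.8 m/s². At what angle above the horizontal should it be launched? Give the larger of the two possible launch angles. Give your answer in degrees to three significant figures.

79.8°

Trajectory: y = x tanθ − g x² (1 + tan²θ)/(2v₀²). With x = 222, y = 87.2, v₀ = 82.0, g = 9.80:
35.91 tan²θ − 222 tanθ + (123.1) = 0.
tanθ = [222 ± √(222² − 4 × 35.91 × (123.1))] / (2 × 35.91) = (222 ± 177.8) / 71.83, giving tanθ = 0.6159 or 5.565.
θ = 31.63° or 79.81°; the larger is 79.81°.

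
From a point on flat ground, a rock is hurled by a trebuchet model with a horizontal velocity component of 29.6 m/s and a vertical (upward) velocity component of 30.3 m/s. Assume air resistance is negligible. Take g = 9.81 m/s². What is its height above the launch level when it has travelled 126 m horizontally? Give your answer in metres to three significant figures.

40.1 m

Time to reach x = 126 m: t = x/vₓ = 126/29.60 = 4.257 s.
Height: y = v_y0 t − ½ g t² = 30.30 × 4.257 − 4.905 × 4.257² = 129.0 − 88.88 = 40.10 m.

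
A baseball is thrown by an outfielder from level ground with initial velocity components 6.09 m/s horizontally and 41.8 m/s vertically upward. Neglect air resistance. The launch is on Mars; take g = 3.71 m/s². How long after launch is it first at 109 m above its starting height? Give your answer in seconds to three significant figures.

Set y = v_y0 t − ½ g t² = 109: 1.855 t² − 41.80 t + 109 = 0.
t = [41.80 ± √(41.80² − 2·3.71·109)] / 3.71 = (41.80 ± 30.63) / 3.71, so t = 3.010 s or t = 19.52 s.
The first (ascending) time is 3.010 s.

3.01 s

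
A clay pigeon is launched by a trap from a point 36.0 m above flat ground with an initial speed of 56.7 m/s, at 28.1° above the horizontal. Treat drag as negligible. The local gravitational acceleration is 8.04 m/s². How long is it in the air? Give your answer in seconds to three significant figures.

Components: vₓ = 56.70 cos 28.1° = 50.02 m/s, v_y0 = 56.70 sin 28.1° = 26.71 m/s.
With up positive and y = 0 at the ground: y(t) = 36.0 + (26.71) t − 4.020 t². Setting y = 0 and taking the positive root: t = [26.71 + √(26.71² + 2·8.04·36.0)] / 8.04 = (26.71 + 35.95) / 8.04 = 7.793 s.

7.79 s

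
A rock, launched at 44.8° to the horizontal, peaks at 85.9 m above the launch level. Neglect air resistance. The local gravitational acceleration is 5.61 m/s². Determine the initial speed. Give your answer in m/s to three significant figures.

44.1 m/s

At the peak v_y = 0, so v_y0 = √(2gH) = √(2 × 5.61 × 85.9) = 31.05 m/s.
v_y0 = v₀ sin θ ⇒ v₀ = 31.05 / sin 44.8° = 44.06 m/s.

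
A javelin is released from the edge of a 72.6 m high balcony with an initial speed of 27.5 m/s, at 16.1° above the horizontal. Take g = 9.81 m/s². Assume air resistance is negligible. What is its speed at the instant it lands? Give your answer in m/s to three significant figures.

vₓ = 27.50 cos 16.1° = 26.42 m/s; v_y0 = 27.50 sin 16.1° = 7.626 m/s.
The projectile lands when y = 72.6 + (7.626) t − ½·9.81·t² = 0. Positive root: t = (7.626 + √(7.626² + 2·9.81·72.6)) / 9.81 = (7.626 + 38.50) / 9.81 = 4.702 s.
Vertical velocity at impact: v_y = v_y0 − g t = 7.626 − 9.81 × 4.702 = −38.50 m/s.
Speed: |v| = √(vₓ² + v_y²) = √(26.42² + 38.50²) = 46.70 m/s.

46.7 m/s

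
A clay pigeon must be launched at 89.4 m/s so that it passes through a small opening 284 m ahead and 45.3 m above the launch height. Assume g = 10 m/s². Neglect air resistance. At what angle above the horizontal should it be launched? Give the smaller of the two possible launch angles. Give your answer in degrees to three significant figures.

Trajectory: y = x tanθ − g x² (1 + tan²θ)/(2v₀²). With x = 284, y = 45.3, v₀ = 89.4, g = 10.0:
50.46 tan²θ − 284 tanθ + (95.76) = 0.
tanθ = [284 ± √(284² − 4 × 50.46 × (95.76))] / (2 × 50.46) = (284 ± 247.6) / 100.9, giving tanθ = 0.3602 or 5.268.
θ = 19.81° or 79.25°; the smaller is 19.81°.

19.8°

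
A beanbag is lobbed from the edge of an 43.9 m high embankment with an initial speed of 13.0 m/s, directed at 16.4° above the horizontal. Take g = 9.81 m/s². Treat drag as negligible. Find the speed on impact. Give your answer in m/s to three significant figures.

32.1 m/s

vₓ = 13.00 cos 16.4° = 12.47 m/s; v_y0 = 13.00 sin 16.4° = 3.670 m/s.
The projectile lands when y = 43.9 + (3.670) t − ½·9.81·t² = 0. Positive root: t = (3.670 + √(3.670² + 2·9.81·43.9)) / 9.81 = (3.670 + 29.58) / 9.81 = 3.389 s.
Vertical velocity at impact: v_y = v_y0 − g t = 3.670 − 9.81 × 3.389 = −29.58 m/s.
Speed: |v| = √(vₓ² + v_y²) = √(12.47² + 29.58²) = 32.10 m/s.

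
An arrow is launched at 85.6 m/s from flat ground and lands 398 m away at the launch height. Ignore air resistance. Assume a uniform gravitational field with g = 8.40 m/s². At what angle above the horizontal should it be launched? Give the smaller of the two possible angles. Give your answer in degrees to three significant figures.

R = v₀² sin 2θ / g gives sin 2θ = gR/v₀² = 8.40·398/85.6² = 0.4563.
2θ = 27.15° or 180° − 27.15° = 152.9°, so θ = 13.57° or 76.43°.
The smaller angle is 13.57°.

13.6°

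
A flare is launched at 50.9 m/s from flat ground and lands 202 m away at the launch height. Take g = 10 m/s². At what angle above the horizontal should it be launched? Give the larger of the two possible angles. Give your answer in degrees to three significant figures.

R = v₀² sin 2θ / g gives sin 2θ = gR/v₀² = 10.0·202/50.9² = 0.7797.
2θ = 51.23° or 180° − 51.23° = 128.8°, so θ = 25.62° or 64.38°.
The larger angle is 64.38°.

64.4°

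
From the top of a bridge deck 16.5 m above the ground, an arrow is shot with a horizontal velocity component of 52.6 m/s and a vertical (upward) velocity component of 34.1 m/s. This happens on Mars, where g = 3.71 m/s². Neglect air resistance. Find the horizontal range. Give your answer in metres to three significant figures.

The projectile lands when y = 16.5 + (34.10) t − ½·3.71·t² = 0. Positive root: t = (34.10 + √(34.10² + 2·3.71·16.5)) / 3.71 = (34.10 + 35.85) / 3.71 = 18.85 s.
Horizontal distance: R = vₓ t = 52.60 × 18.85 = 991.7 m.

992 m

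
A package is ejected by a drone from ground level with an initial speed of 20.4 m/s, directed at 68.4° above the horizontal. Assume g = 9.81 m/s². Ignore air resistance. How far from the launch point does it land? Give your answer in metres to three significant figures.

Resolve: vₓ = 20.40 cos 68.4° = 7.510 m/s and v_y0 = 20.40 sin 68.4° = 18.97 m/s.
Flight time T = 2 v_y0 / g = 3.867 s.
Horizontal distance R = vₓ T = 7.510 × 3.867 = 29.04 m.

29.0 m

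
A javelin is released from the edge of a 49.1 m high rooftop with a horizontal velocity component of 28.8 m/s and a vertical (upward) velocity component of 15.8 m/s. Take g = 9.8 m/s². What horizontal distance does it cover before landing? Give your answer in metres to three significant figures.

The projectile lands when y = 49.1 + (15.80) t − ½·9.80·t² = 0. Positive root: t = (15.80 + √(15.80² + 2·9.80·49.1)) / 9.80 = (15.80 + 34.81) / 9.80 = 5.165 s.
Horizontal distance: R = vₓ t = 28.80 × 5.165 = 148.7 m.

149 m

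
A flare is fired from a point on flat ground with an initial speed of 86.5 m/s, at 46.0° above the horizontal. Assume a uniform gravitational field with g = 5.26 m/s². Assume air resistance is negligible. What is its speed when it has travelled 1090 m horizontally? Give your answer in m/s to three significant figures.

Resolve: vₓ = 86.50 cos 46.0° = 60.09 m/s and v_y0 = 86.50 sin 46.0° = 62.22 m/s.
At x = 1090 m, t = x/vₓ = 1090/60.09 = 18.14 s.
Vertical velocity there: v_y = v_y0 − g t = 62.22 − 5.26 × 18.14 = −33.19 m/s.
Speed: √(vₓ² + v_y²) = √(60.09² + 33.19²) = 68.65 m/s.

68.6 m/s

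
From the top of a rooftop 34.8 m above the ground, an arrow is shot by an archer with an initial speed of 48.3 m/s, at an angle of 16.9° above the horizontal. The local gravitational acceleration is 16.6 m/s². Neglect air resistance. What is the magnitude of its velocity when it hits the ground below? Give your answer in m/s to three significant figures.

Horizontal component vₓ = 48.30 cos 16.9° = 46.21 m/s; vertical v_y0 = 48.30 sin 16.9° = 14.04 m/s.
The projectile lands when y = 34.8 + (14.04) t − ½·16.6·t² = 0. Positive root: t = (14.04 + √(14.04² + 2·16.6·34.8)) / 16.6 = (14.04 + 36.78) / 16.6 = 3.061 s.
Vertical velocity at impact: v_y = v_y0 − g t = 14.04 − 16.6 × 3.061 = −36.78 m/s.
Speed: |v| = √(vₓ² + v_y²) = √(46.21² + 36.78²) = 59.06 m/s.

59.1 m/s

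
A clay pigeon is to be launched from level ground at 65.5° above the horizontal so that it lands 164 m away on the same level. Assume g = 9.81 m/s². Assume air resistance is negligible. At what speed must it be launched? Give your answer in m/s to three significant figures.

46.2 m/s

On level ground R = v₀² sin 2θ / g ⇒ v₀ = √(gR / sin 2θ).
v₀ = √(9.81 × 164 / sin 131.0°) = √(1609 / 0.7547) = √2131.7 = 46.17 m/s.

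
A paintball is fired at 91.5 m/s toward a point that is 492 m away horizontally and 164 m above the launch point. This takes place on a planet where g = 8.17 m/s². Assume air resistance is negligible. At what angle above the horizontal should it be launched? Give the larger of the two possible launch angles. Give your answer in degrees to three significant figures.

74.0°

Trajectory: y = x tanθ − g x² (1 + tan²θ)/(2v₀²). With x = 492, y = 164, v₀ = 91.5, g = 8.17:
118.1 tan²θ − 492 tanθ + (282.1) = 0.
tanθ = [492 ± √(492² − 4 × 118.1 × (282.1))] / (2 × 118.1) = (492 ± 329.8) / 236.2, giving tanθ = 0.6865 or 3.479.
θ = 34.47° or 73.96°; the larger is 73.96°.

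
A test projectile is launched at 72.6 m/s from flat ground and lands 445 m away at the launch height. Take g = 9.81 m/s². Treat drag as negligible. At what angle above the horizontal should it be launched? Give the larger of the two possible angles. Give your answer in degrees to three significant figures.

62.0°

Level-ground range R = v₀² sin(2θ)/g ⇒ sin(2θ) = gR/v₀² = 9.81 × 445 / 72.6² = 0.8282.
2θ = 55.92° or 180° − 55.92° = 124.1°, so θ = 27.96° or 62.04°.
The larger angle is 62.04°.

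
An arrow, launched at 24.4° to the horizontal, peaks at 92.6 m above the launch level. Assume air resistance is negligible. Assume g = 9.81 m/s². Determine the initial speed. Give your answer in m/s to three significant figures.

At the peak v_y = 0, so v_y0 = √(2gH) = √(2 × 9.81 × 92.6) = 42.62 m/s.
v_y0 = v₀ sin θ ⇒ v₀ = 42.62 / sin 24.4° = 103.2 m/s.

103 m/s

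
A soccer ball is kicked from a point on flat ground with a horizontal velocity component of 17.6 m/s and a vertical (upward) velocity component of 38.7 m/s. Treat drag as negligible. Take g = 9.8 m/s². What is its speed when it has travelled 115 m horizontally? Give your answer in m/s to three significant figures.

30.8 m/s

At x = 115 m, t = x/vₓ = 115/17.60 = 6.534 s.
Vertical velocity there: v_y = v_y0 − g t = 38.70 − 9.80 × 6.534 = −25.33 m/s.
Speed: √(vₓ² + v_y²) = √(17.60² + 25.33²) = 30.85 m/s.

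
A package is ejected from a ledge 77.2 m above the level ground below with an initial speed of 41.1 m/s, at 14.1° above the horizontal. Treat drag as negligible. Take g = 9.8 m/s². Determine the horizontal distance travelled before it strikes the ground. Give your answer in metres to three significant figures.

204 m

Resolve: vₓ = 41.10 cos 14.1° = 39.86 m/s and v_y0 = 41.10 sin 14.1° = 10.01 m/s.
With up positive and y = 0 at the ground: y(t) = 77.2 + (10.01) t − 4.900 t². Setting y = 0 and taking the positive root: t = [10.01 + √(10.01² + 2·9.80·77.2)] / 9.80 = (10.01 + 40.17) / 9.80 = 5.120 s.
Horizontal distance: R = vₓ t = 39.86 × 5.120 = 204.1 m.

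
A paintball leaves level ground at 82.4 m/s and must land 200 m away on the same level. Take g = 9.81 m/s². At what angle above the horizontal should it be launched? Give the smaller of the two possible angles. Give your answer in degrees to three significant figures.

8.40°

Level-ground range R = v₀² sin(2θ)/g ⇒ sin(2θ) = gR/v₀² = 9.81 × 200 / 82.4² = 0.2890.
2θ = 16.80° or 180° − 16.80° = 163.2°, so θ = 8.398° or 81.60°.
The smaller angle is 8.398°.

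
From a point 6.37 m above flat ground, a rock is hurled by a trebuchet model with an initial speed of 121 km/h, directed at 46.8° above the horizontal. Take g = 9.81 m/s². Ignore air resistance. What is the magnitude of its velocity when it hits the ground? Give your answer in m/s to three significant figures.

35.4 m/s

Convert: 121 km/h = 121/3.6 = 33.61 m/s.
Resolve: vₓ = 33.61 cos 46.8° = 23.01 m/s and v_y0 = 33.61 sin 46.8° = 24.50 m/s.
With up positive and y = 0 at the ground: y(t) = 6.37 + (24.50) t − 4.905 t². Setting y = 0 and taking the positive root: t = [24.50 + √(24.50² + 2·9.81·6.37)] / 9.81 = (24.50 + 26.93) / 9.81 = 5.243 s.
Vertical velocity at impact: v_y = v_y0 − g t = 24.50 − 9.81 × 5.243 = −26.93 m/s.
Speed: |v| = √(vₓ² + v_y²) = √(23.01² + 26.93²) = 35.42 m/s.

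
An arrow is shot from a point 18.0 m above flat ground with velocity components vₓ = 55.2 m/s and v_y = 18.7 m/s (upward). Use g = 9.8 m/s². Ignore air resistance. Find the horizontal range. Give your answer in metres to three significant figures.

The projectile lands when y = 18.0 + (18.70) t − ½·9.80·t² = 0. Positive root: t = (18.70 + √(18.70² + 2·9.80·18.0)) / 9.80 = (18.70 + 26.50) / 9.80 = 4.613 s.
Horizontal distance: R = vₓ t = 55.20 × 4.613 = 254.6 m.

255 m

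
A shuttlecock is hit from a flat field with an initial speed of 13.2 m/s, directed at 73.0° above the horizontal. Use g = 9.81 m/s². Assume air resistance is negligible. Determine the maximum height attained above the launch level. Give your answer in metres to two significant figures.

Resolve: vₓ = 13.20 cos 73.0° = 3.859 m/s and v_y0 = 13.20 sin 73.0° = 12.62 m/s.
Peak height H = v_y0² / (2g) = 159.35 / 19.62 = 8.122 m.

8.1 m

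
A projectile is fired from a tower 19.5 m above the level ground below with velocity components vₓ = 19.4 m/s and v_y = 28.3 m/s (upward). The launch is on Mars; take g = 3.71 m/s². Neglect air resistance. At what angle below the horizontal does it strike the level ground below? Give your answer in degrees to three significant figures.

With up positive and y = 0 at the ground: y(t) = 19.5 + (28.30) t − 1.855 t². Setting y = 0 and taking the positive root: t = [28.30 + √(28.30² + 2·3.71·19.5)] / 3.71 = (28.30 + 30.75) / 3.71 = 15.92 s.
At impact: v_y = v_y0 − g t = −30.75 m/s; vₓ = 19.40 m/s.
Angle below horizontal: arctan(|v_y|/vₓ) = arctan(30.75/19.40) = 57.75°.

57.8°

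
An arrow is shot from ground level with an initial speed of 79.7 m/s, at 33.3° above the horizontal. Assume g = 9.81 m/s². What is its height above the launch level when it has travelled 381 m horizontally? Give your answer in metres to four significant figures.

Components: vₓ = 79.70 cos 33.3° = 66.61 m/s, v_y0 = 79.70 sin 33.3° = 43.76 m/s.
At x = 381 m, t = x/vₓ = 381/66.61 = 5.720 s.
Height: y = v_y0 t − ½ g t² = 43.76 × 5.720 − 4.905 × 5.720² = 250.3 − 160.5 = 89.81 m.

89.81 m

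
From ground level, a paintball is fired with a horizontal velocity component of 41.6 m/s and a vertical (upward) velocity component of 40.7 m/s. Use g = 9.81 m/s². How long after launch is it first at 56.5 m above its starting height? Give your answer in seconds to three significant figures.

Require v_y0 t − ½ g t² = 56.5, i.e. 4.905 t² − 40.70 t + 56.5 = 0.
Quadratic formula: t = (40.70 ± √547.96) / 9.81 = (40.70 ± 23.41) / 9.81 → t = 1.763 s or 6.535 s.
The first (ascending) time is 1.763 s.

1.76 s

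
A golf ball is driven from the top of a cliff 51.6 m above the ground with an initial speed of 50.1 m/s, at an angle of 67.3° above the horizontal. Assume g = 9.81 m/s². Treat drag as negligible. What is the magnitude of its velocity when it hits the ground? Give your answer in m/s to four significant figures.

59.35 m/s

vₓ = 50.10 cos 67.3° = 19.33 m/s; v_y0 = 50.10 sin 67.3° = 46.22 m/s.
With up positive and y = 0 at the ground: y(t) = 51.6 + (46.22) t − 4.905 t². Setting y = 0 and taking the positive root: t = [46.22 + √(46.22² + 2·9.81·51.6)] / 9.81 = (46.22 + 56.11) / 9.81 = 10.43 s.
Vertical velocity at impact: v_y = v_y0 − g t = 46.22 − 9.81 × 10.43 = −56.11 m/s.
Speed: |v| = √(vₓ² + v_y²) = √(19.33² + 56.11²) = 59.35 m/s.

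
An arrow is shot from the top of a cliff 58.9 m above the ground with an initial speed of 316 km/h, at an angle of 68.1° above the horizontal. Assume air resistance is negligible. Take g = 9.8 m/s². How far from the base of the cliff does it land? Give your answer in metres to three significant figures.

567 m

Convert: 316 km/h = 316/3.6 = 87.78 m/s.
vₓ = 87.78 cos 68.1° = 32.74 m/s; v_y0 = 87.78 sin 68.1° = 81.44 m/s.
The projectile lands when y = 58.9 + (81.44) t − ½·9.80·t² = 0. Positive root: t = (81.44 + √(81.44² + 2·9.80·58.9)) / 9.80 = (81.44 + 88.25) / 9.80 = 17.32 s.
Horizontal distance: R = vₓ t = 32.74 × 17.32 = 566.9 m.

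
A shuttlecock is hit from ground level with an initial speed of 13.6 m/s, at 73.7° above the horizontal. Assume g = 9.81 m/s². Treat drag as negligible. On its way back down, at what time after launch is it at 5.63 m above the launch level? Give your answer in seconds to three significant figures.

Horizontal component vₓ = 13.60 cos 73.7° = 3.817 m/s; vertical v_y0 = 13.60 sin 73.7° = 13.05 m/s.
Require v_y0 t − ½ g t² = 5.63, i.e. 4.905 t² − 13.05 t + 5.63 = 0.
Quadratic formula: t = (13.05 ± √59.929) / 9.81 = (13.05 ± 7.741) / 9.81 → t = 0.5415 s or 2.120 s.
The descending-branch root is 2.120 s.

2.12 s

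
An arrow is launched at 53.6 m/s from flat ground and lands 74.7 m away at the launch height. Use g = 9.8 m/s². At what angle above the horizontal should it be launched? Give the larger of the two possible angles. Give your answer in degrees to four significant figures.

From R = (v₀²/g) sin 2θ: sin 2θ = 9.80 × 74.7 / 2873.0 = 0.2548.
2θ = 14.76° or 180° − 14.76° = 165.2°, so θ = 7.381° or 82.62°.
The larger angle is 82.62°.

82.62°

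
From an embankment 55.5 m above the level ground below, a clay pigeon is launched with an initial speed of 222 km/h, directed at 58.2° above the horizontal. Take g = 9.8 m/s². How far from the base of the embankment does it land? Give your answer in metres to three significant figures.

379 m

Convert: 222 km/h = 222/3.6 = 61.67 m/s.
Horizontal component vₓ = 61.67 cos 58.2° = 32.50 m/s; vertical v_y0 = 61.67 sin 58.2° = 52.41 m/s.
Vertical motion (up positive, ground at y = 0): 4.900 t² − (52.41) t − 55.5 = 0, so t = (52.41 + √(52.41² + 2·9.80·55.5)) / 9.80 = (52.41 + 61.92) / 9.80 = 11.67 s.
Horizontal distance: R = vₓ t = 32.50 × 11.67 = 379.1 m.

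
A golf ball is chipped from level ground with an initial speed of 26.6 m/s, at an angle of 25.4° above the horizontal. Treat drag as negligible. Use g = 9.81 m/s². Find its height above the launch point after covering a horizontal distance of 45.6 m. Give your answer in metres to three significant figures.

Components: vₓ = 26.60 cos 25.4° = 24.03 m/s, v_y0 = 26.60 sin 25.4° = 11.41 m/s.
At x = 45.6 m, t = x/vₓ = 45.6/24.03 = 1.898 s.
Height: y = v_y0 t − ½ g t² = 11.41 × 1.898 − 4.905 × 1.898² = 21.65 − 17.66 = 3.988 m.

3.99 m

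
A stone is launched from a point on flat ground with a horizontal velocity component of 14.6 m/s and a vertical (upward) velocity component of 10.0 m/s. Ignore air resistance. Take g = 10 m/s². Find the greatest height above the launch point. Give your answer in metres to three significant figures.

5.00 m

At the apex v_y = 0, so H = v_y0²/(2g) = 10.00²/20.00 = 5.000 m.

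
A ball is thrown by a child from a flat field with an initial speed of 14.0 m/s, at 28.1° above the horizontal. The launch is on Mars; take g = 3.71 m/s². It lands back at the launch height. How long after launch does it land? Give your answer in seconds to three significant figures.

Horizontal component vₓ = 14.00 cos 28.1° = 12.35 m/s; vertical v_y0 = 14.00 sin 28.1° = 6.594 m/s.
Landing at launch height ⇒ T = 2 v_y0 / g = 2 × 6.594 / 3.71 = 3.555 s.

3.55 s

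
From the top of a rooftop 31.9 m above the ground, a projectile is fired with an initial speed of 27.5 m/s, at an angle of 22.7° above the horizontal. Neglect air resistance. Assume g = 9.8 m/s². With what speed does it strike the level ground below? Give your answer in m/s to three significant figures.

37.2 m/s

Components: vₓ = 27.50 cos 22.7° = 25.37 m/s, v_y0 = 27.50 sin 22.7° = 10.61 m/s.
With up positive and y = 0 at the ground: y(t) = 31.9 + (10.61) t − 4.900 t². Setting y = 0 and taking the positive root: t = [10.61 + √(10.61² + 2·9.80·31.9)] / 9.80 = (10.61 + 27.16) / 9.80 = 3.855 s.
Vertical velocity at impact: v_y = v_y0 − g t = 10.61 − 9.80 × 3.855 = −27.16 m/s.
Speed: |v| = √(vₓ² + v_y²) = √(25.37² + 27.16²) = 37.17 m/s.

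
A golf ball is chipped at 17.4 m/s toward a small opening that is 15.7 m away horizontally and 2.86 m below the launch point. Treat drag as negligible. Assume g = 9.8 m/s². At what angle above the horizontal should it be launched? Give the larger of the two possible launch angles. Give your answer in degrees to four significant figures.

75.48°

Trajectory: y = x tanθ − g x² (1 + tan²θ)/(2v₀²). With x = 15.7, y = −2.86, v₀ = 17.4, g = 9.80:
3.989 tan²θ − 15.7 tanθ + (1.129) = 0.
tanθ = [15.7 ± √(15.7² − 4 × 3.989 × (1.129))] / (2 × 3.989) = (15.7 ± 15.12) / 7.979, giving tanθ = 0.07330 or 3.862.
θ = 4.192° or 75.48°; the larger is 75.48°.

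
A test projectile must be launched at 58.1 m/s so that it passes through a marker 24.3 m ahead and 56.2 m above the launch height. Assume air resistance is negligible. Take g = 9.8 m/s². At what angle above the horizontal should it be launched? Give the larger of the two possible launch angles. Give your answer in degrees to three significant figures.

87.8°

Trajectory: y = x tanθ − g x² (1 + tan²θ)/(2v₀²). With x = 24.3, y = 56.2, v₀ = 58.1, g = 9.80:
0.8571 tan²θ − 24.3 tanθ + (57.06) = 0.
tanθ = [24.3 ± √(24.3² − 4 × 0.8571 × (57.06))] / (2 × 0.8571) = (24.3 ± 19.87) / 1.714, giving tanθ = 2.583 or 25.77.
θ = 68.84° or 87.78°; the larger is 87.78°.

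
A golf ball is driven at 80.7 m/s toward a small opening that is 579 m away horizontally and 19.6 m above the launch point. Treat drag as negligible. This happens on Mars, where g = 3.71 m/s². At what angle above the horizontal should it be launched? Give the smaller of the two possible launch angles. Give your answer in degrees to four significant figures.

Trajectory: y = x tanθ − g x² (1 + tan²θ)/(2v₀²). With x = 579, y = 19.6, v₀ = 80.7, g = 3.71:
95.49 tan²θ − 579 tanθ + (115.1) = 0.
tanθ = [579 ± √(579² − 4 × 95.49 × (115.1))] / (2 × 95.49) = (579 ± 539.7) / 191.0, giving tanθ = 0.2058 or 5.858.
θ = 11.63° or 80.31°; the smaller is 11.63°.

11.63°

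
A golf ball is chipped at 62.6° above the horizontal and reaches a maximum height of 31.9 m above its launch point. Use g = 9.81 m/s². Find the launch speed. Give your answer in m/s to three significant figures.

At the peak v_y = 0, so v_y0 = √(2gH) = √(2 × 9.81 × 31.9) = 25.02 m/s.
v_y0 = v₀ sin θ ⇒ v₀ = 25.02 / sin 62.6° = 28.18 m/s.

28.2 m/s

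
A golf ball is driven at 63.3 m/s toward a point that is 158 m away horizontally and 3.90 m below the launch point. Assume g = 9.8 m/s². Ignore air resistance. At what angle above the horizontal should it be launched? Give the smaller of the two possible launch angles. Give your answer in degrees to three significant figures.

Trajectory: y = x tanθ − g x² (1 + tan²θ)/(2v₀²). With x = 158, y = −3.90, v₀ = 63.3, g = 9.80:
30.53 tan²θ − 158 tanθ + (26.63) = 0.
tanθ = [158 ± √(158² − 4 × 30.53 × (26.63))] / (2 × 30.53) = (158 ± 147.4) / 61.06, giving tanθ = 0.1744 or 5.001.
θ = 9.894° or 78.69°; the smaller is 9.894°.

9.89°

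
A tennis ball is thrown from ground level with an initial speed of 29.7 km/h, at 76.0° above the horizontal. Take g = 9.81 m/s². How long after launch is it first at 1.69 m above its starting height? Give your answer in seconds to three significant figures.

Convert: 29.7 km/h = 29.7/3.6 = 8.250 m/s.
vₓ = 8.250 cos 76.0° = 1.996 m/s; v_y0 = 8.250 sin 76.0° = 8.005 m/s.
Height y(t) = 8.005 t − 4.905 t² = 1.69 gives 4.905 t² − 8.005 t + 1.69 = 0.
Quadratic formula: t = (8.005 ± √30.921) / 9.81 = (8.005 ± 5.561) / 9.81 → t = 0.2492 s or 1.383 s.
The first (ascending) time is 0.2492 s.

0.249 s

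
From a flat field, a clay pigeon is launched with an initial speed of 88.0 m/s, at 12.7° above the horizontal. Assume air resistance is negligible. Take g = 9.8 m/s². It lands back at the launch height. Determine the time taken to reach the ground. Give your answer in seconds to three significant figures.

vₓ = 88.00 cos 12.7° = 85.85 m/s; v_y0 = 88.00 sin 12.7° = 19.35 m/s.
Time of flight on level ground: T = 2 v_y0 / g = 2 × 19.35 / 9.80 = 3.948 s.

3.95 s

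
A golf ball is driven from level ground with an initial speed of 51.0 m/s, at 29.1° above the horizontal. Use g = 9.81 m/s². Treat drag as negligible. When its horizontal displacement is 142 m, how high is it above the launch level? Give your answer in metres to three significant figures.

Horizontal component vₓ = 51.00 cos 29.1° = 44.56 m/s; vertical v_y0 = 51.00 sin 29.1° = 24.80 m/s.
x = vₓ t ⇒ t = 142/44.56 = 3.187 s.
Height: y = v_y0 t − ½ g t² = 24.80 × 3.187 − 4.905 × 3.187² = 79.04 − 49.81 = 29.23 m.

29.2 m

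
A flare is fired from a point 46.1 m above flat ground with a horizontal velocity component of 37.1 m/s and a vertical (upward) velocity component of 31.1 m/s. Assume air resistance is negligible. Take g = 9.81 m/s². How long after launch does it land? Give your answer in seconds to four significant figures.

7.580 s

Vertical motion (up positive, ground at y = 0): 4.905 t² − (31.10) t − 46.1 = 0, so t = (31.10 + √(31.10² + 2·9.81·46.1)) / 9.81 = (31.10 + 43.26) / 9.81 = 7.580 s.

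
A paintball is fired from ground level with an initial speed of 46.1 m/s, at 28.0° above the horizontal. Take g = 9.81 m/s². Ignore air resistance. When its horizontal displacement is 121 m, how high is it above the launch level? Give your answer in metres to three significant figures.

Components: vₓ = 46.10 cos 28.0° = 40.70 m/s, v_y0 = 46.10 sin 28.0° = 21.64 m/s.
x = vₓ t ⇒ t = 121/40.70 = 2.973 s.
Height: y = v_y0 t − ½ g t² = 21.64 × 2.973 − 4.905 × 2.973² = 64.34 − 43.34 = 20.99 m.

21.0 m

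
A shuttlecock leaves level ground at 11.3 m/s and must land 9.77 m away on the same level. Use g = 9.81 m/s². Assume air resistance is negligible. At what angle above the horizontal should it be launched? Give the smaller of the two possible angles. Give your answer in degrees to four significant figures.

From R = (v₀²/g) sin 2θ: sin 2θ = 9.81 × 9.77 / 127.69 = 0.7506.
2θ = 48.64° or 180° − 48.64° = 131.4°, so θ = 24.32° or 65.68°.
The smaller angle is 24.32°.

24.32°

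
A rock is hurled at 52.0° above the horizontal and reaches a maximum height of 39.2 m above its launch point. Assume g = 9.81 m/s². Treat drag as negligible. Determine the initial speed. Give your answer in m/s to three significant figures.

35.2 m/s

At the peak v_y = 0, so v_y0 = √(2gH) = √(2 × 9.81 × 39.2) = 27.73 m/s.
v_y0 = v₀ sin θ ⇒ v₀ = 27.73 / sin 52.0° = 35.19 m/s.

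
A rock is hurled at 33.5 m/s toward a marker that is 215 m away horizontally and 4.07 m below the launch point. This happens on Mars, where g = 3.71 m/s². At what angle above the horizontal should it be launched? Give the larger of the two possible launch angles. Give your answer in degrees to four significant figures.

Trajectory: y = x tanθ − g x² (1 + tan²θ)/(2v₀²). With x = 215, y = −4.07, v₀ = 33.5, g = 3.71:
76.41 tan²θ − 215 tanθ + (72.34) = 0.
tanθ = [215 ± √(215² − 4 × 76.41 × (72.34))] / (2 × 76.41) = (215 ± 155.3) / 152.8, giving tanθ = 0.3907 or 2.423.
θ = 21.34° or 67.58°; the larger is 67.58°.

67.58°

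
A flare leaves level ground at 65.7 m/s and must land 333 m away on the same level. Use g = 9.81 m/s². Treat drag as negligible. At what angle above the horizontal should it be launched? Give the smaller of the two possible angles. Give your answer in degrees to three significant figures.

24.6°

Level-ground range R = v₀² sin(2θ)/g ⇒ sin(2θ) = gR/v₀² = 9.81 × 333 / 65.7² = 0.7568.
2θ = 49.18° or 180° − 49.18° = 130.8°, so θ = 24.59° or 65.41°.
The smaller angle is 24.59°.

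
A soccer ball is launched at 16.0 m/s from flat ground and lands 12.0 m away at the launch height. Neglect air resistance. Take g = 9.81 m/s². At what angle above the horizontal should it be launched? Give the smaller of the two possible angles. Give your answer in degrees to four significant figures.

From R = (v₀²/g) sin 2θ: sin 2θ = 9.81 × 12.0 / 256.00 = 0.4598.
2θ = 27.38° or 180° − 27.38° = 152.6°, so θ = 13.69° or 76.31°.
The smaller angle is 13.69°.

13.69°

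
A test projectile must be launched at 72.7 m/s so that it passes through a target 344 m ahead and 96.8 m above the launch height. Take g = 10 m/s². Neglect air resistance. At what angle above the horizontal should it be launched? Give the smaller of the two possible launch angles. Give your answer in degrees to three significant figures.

Trajectory: y = x tanθ − g x² (1 + tan²θ)/(2v₀²). With x = 344, y = 96.8, v₀ = 72.7, g = 10.0:
111.9 tan²θ − 344 tanθ + (208.7) = 0.
tanθ = [344 ± √(344² − 4 × 111.9 × (208.7))] / (2 × 111.9) = (344 ± 157.7) / 223.9, giving tanθ = 0.8322 or 2.241.
θ = 39.77° or 65.95°; the smaller is 39.77°.

39.8°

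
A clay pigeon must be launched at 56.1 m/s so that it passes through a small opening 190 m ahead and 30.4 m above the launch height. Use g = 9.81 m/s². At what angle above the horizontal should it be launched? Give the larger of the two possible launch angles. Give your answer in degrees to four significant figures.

70.56°

Trajectory: y = x tanθ − g x² (1 + tan²θ)/(2v₀²). With x = 190, y = 30.4, v₀ = 56.1, g = 9.81:
56.26 tan²θ − 190 tanθ + (86.66) = 0.
tanθ = [190 ± √(190² − 4 × 56.26 × (86.66))] / (2 × 56.26) = (190 ± 128.8) / 112.5, giving tanθ = 0.5436 or 2.833.
θ = 28.53° or 70.56°; the larger is 70.56°.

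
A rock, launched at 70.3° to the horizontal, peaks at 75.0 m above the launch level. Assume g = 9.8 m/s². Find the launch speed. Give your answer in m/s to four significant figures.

At the peak v_y = 0, so v_y0 = √(2gH) = √(2 × 9.80 × 75.0) = 38.34 m/s.
v_y0 = v₀ sin θ ⇒ v₀ = 38.34 / sin 70.3° = 40.72 m/s.

40.72 m/s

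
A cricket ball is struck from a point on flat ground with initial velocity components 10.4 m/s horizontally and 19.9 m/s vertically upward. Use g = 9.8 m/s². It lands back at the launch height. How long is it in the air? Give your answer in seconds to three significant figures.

4.06 s

Time of flight on level ground: T = 2 v_y0 / g = 2 × 19.90 / 9.80 = 4.061 s.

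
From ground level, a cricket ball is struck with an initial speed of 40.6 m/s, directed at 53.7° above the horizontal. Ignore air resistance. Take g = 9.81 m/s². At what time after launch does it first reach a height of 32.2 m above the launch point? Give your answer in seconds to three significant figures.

1.20 s

Horizontal component vₓ = 40.60 cos 53.7° = 24.04 m/s; vertical v_y0 = 40.60 sin 53.7° = 32.72 m/s.
Require v_y0 t − ½ g t² = 32.2, i.e. 4.905 t² − 32.72 t + 32.2 = 0.
Quadratic formula: t = (32.72 ± √438.88) / 9.81 = (32.72 ± 20.95) / 9.81 → t = 1.200 s or 5.471 s.
The first (ascending) time is 1.200 s.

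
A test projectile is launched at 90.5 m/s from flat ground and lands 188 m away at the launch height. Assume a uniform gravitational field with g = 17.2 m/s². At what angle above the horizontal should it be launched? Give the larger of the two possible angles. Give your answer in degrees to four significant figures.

R = v₀² sin 2θ / g gives sin 2θ = gR/v₀² = 17.2·188/90.5² = 0.3948.
2θ = 23.25° or 180° − 23.25° = 156.7°, so θ = 11.63° or 78.37°.
The larger angle is 78.37°.

78.37°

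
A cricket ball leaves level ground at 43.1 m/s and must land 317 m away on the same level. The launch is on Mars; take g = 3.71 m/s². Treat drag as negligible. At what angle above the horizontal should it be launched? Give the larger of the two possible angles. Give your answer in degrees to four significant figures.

70.36°

Level-ground range R = v₀² sin(2θ)/g ⇒ sin(2θ) = gR/v₀² = 3.71 × 317 / 43.1² = 0.6331.
2θ = 39.28° or 180° − 39.28° = 140.7°, so θ = 19.64° or 70.36°.
The larger angle is 70.36°.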